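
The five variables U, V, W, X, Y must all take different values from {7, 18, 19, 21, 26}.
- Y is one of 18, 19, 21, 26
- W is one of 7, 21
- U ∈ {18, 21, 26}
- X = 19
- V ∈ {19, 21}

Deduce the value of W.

X must be 19 (only option left). Eliminate 19 elsewhere: V, Y.
That leaves V = 21. Remove 21 from U, W, Y.
So W = 7.

7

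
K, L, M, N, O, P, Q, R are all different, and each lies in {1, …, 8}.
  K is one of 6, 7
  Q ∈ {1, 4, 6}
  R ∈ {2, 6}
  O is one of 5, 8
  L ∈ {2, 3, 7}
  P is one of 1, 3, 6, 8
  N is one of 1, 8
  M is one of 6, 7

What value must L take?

The 8 variables draw from only 8 values {1, 2, 3, 4, 5, 6, 7, 8}, so each is used; only Q can be 4, hence Q = 4.
The 7 still-open variables draw from only 7 values {1, 2, 3, 5, 6, 7, 8}, so each is used; only O can be 5, hence O = 5.
K and M between them cover only {6, 7} — a naked pair. Remove those values from L, P, R.
That leaves R = 2. Remove 2 from L.
So L = 3.

3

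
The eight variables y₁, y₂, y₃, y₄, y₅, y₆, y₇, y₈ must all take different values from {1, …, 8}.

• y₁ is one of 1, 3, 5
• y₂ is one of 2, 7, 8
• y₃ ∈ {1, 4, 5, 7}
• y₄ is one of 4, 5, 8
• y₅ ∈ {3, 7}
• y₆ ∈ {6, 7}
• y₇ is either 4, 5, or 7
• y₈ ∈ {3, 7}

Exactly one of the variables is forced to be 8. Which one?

y₄

Among the 8 variables, 2 fits only y₂ (and all 8 values in {1, 2, 3, 4, 5, 6, 7, 8} must be used), so y₂ = 2.
The 7 still-open variables draw from only 7 values {1, 3, 4, 5, 6, 7, 8}, so each is used; only y₆ can be 6, hence y₆ = 6.
The 6 still-open variables draw from only 6 values {1, 3, 4, 5, 7, 8}, so each is used; only y₄ can be 8, hence y₄ = 8.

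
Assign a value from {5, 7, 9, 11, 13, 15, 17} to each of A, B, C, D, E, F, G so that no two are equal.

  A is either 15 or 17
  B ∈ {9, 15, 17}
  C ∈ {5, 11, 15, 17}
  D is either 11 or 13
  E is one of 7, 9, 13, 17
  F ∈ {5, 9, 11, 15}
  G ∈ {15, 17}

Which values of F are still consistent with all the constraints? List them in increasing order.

The 7 variables draw from only 7 values {5, 7, 9, 11, 13, 15, 17}, so each is used; only E can be 7, hence E = 7.
The 6 still-open variables together cover exactly {5, 9, 11, 13, 15, 17} — 6 values for 6 variables — and 13 appears only in D's list, so D = 13.
The 2 variables A and G are confined to {15, 17}, which locks those values in; drop them from B, C, F.
B has just one choice, so B = 9. So F can't be 9.
No further eliminations apply; F can still be any of 5, 11.

5, 11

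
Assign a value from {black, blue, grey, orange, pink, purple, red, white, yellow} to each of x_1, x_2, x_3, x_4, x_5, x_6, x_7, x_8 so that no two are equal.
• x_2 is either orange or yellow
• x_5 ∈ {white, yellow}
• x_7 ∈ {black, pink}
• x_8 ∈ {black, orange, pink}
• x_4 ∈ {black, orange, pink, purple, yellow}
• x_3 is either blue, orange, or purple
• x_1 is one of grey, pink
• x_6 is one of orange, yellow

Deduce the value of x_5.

The 8 variables draw from only 8 values {black, blue, grey, orange, pink, purple, white, yellow}, so each is used; only x_3 can be blue, hence x_3 = blue.
The 7 still-open variables together cover exactly {black, grey, orange, pink, purple, white, yellow} — 7 values for 7 variables — and grey appears only in x_1's list, so x_1 = grey.
The 6 still-open variables draw from only 6 values {black, orange, pink, purple, white, yellow}, so each is used; only x_4 can be purple, hence x_4 = purple.
The 5 still-open variables draw from only 5 values {black, orange, pink, white, yellow}, so each is used; only x_5 can be white, hence x_5 = white.

white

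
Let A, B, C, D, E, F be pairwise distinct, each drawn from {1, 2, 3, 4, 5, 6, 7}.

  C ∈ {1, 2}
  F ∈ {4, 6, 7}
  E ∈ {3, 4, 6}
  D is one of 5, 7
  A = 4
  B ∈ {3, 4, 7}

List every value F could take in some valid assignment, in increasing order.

6, 7

A's domain is down to {4}, so A = 4. So B, E, F can't be 4.
B, E, F share exactly the 3 values {3, 6, 7}; by pigeonhole those values go to them, so strike 3, 6, 7 from D.
That leaves D = 5.
No further eliminations apply; F can still be any of 6, 7.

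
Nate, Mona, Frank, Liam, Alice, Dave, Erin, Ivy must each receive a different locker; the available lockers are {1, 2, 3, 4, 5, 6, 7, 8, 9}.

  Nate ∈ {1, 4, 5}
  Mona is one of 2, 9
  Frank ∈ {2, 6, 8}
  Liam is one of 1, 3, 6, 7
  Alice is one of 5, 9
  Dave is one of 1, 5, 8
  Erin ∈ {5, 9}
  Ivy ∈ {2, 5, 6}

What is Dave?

Alice and Erin share exactly the 2 values {5, 9}; by pigeonhole those values go to them, so strike 5, 9 from Nate, Mona, Dave, Ivy.
Mona must be 2 (only option left). Eliminate 2 elsewhere: Frank, Ivy.
Ivy's domain is down to {6}, so Ivy = 6. So Frank, Liam can't be 6.
Frank's domain is down to {8}, so Frank = 8. Remove 8 from Dave.
So Dave = 1.

1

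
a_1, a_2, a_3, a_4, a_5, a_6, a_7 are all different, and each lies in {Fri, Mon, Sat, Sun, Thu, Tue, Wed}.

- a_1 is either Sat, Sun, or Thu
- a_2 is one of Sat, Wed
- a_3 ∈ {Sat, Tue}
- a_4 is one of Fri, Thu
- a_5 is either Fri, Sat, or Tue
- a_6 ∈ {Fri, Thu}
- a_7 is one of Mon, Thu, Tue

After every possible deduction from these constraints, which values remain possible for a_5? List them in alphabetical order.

Among the 7 variables, Mon fits only a_7 (and all 7 values in {Fri, Mon, Sat, Sun, Thu, Tue, Wed} must be used), so a_7 = Mon.
Among the 6 still-open variables, Sun fits only a_1 (and all 6 values in {Fri, Sat, Sun, Thu, Tue, Wed} must be used), so a_1 = Sun.
The 5 still-open variables together cover exactly {Fri, Sat, Thu, Tue, Wed} — 5 values for 5 variables — and Wed appears only in a_2's list, so a_2 = Wed.
a_4 and a_6 share exactly the 2 values {Fri, Thu}; by pigeonhole those values go to them, so strike Fri, Thu from a_5.
No further eliminations apply; a_5 can still be any of Sat, Tue.

Sat, Tue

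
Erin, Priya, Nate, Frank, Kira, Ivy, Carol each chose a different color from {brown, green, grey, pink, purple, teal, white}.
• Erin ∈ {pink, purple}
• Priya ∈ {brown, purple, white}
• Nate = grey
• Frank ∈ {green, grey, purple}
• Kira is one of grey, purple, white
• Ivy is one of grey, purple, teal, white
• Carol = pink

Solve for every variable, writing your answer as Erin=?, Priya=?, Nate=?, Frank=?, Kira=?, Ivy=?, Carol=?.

Erin=purple, Priya=brown, Nate=grey, Frank=green, Kira=white, Ivy=teal, Carol=pink

Nate must be grey (only option left). Strike grey from Frank, Kira, Ivy.
That leaves Carol = pink. Strike pink from Erin.
That leaves Erin = purple. Eliminate purple elsewhere: Priya, Frank, Kira, Ivy.
Frank's domain is down to {green}, so Frank = green.
Kira has just one choice, so Kira = white. Strike white from Priya, Ivy.
Ivy's domain is down to {teal}, so Ivy = teal.
Priya has just one choice, so Priya = brown.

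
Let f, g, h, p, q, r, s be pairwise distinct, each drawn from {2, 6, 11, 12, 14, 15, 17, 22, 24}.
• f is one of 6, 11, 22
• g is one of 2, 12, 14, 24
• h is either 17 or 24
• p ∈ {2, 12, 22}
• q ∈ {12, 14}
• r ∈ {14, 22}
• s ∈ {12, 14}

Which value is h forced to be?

17

q and s share exactly the 2 values {12, 14}; by pigeonhole those values go to them, so strike 12, 14 from g, p, r.
That leaves r = 22. Remove 22 from f, p.
That leaves p = 2. Remove 2 from g.
g must be 24 (only option left). Remove 24 from h.
So h = 17.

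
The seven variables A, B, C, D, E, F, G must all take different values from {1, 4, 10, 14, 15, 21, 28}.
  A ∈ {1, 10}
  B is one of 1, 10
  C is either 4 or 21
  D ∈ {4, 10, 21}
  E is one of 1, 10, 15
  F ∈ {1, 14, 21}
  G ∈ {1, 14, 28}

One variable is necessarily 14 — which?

F

Among the 7 variables, 15 fits only E (and all 7 values in {1, 4, 10, 14, 15, 21, 28} must be used), so E = 15.
Among the 6 still-open variables, 28 fits only G (and all 6 values in {1, 4, 10, 14, 21, 28} must be used), so G = 28.
Among the 5 still-open variables, 14 fits only F (and all 5 values in {1, 4, 10, 14, 21} must be used), so F = 14.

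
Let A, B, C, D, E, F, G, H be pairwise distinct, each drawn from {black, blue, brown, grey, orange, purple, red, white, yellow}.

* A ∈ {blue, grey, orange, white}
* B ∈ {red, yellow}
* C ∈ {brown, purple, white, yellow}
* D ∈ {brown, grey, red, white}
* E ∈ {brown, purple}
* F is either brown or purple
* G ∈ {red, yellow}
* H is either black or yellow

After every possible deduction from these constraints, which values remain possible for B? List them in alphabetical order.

red, yellow

The 2 variables B and G are confined to {red, yellow}, which locks those values in; drop them from C, D, H.
H has just one choice, so H = black.
E and F between them cover only {brown, purple} — a naked pair. Remove those values from C, D.
C must be white (only option left). Remove white from A, D.
D's domain is down to {grey}, so D = grey. So A can't be grey.
No further eliminations apply; B can still be any of red, yellow.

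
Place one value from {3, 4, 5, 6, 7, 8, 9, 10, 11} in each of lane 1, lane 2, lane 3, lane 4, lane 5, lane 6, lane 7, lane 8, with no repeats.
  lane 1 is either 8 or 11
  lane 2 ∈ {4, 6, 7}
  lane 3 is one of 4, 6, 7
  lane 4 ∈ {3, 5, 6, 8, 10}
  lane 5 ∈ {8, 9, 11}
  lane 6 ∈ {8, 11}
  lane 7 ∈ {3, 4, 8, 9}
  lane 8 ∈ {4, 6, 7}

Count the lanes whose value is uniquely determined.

lane 1 and lane 6 between them cover only {8, 11} — a naked pair. Remove those values from lane 4, lane 5, lane 7.
That leaves lane 5 = 9. Eliminate 9 elsewhere: lane 7.
lane 2, lane 3, lane 8 between them cover only {4, 6, 7} — a naked triple. Remove those values from lane 4, lane 7.
That leaves lane 7 = 3. Strike 3 from lane 4.
Determined: lane 5=9, lane 7=3. The other lanes each still have more than one consistent value. That makes 2.

2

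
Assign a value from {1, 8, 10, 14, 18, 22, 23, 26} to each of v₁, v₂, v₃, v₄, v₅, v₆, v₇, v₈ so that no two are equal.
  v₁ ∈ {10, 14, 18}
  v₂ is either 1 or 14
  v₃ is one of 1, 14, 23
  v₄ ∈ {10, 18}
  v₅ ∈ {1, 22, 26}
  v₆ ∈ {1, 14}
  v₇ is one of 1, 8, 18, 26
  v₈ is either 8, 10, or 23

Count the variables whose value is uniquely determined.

Among the 8 variables, 22 fits only v₅ (and all 8 values in {1, 8, 10, 14, 18, 22, 23, 26} must be used), so v₅ = 22.
The 7 still-open variables together cover exactly {1, 8, 10, 14, 18, 23, 26} — 7 values for 7 variables — and 26 appears only in v₇'s list, so v₇ = 26.
Among the 6 still-open variables, 8 fits only v₈ (and all 6 values in {1, 8, 10, 14, 18, 23} must be used), so v₈ = 8.
The 5 still-open variables together cover exactly {1, 10, 14, 18, 23} — 5 values for 5 variables — and 23 appears only in v₃'s list, so v₃ = 23.
v₂ and v₆ share exactly the 2 values {1, 14}; by pigeonhole those values go to them, so strike 1, 14 from v₁.
Determined: v₃=23, v₅=22, v₇=26, v₈=8. The other variables each still have more than one consistent value. That makes 4.

4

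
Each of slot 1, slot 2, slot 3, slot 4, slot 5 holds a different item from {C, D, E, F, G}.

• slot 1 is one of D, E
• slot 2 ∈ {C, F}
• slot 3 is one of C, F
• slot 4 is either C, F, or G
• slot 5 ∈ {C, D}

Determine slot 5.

Among the 5 variables, E fits only slot 1 (and all 5 values in {C, D, E, F, G} must be used), so slot 1 = E.
The 4 still-open variables together cover exactly {C, D, F, G} — 4 values for 4 variables — and D appears only in slot 5's list, so slot 5 = D.

D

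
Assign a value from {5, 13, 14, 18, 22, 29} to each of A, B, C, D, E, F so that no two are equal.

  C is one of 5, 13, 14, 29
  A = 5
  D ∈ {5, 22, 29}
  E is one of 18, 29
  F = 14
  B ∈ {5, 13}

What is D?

A has just one choice, so A = 5. Remove 5 from B, C, D.
B must be 13 (only option left). Remove 13 from C.
F must be 14 (only option left). So C can't be 14.
C must be 29 (only option left). Remove 29 from D, E.
So D = 22.

22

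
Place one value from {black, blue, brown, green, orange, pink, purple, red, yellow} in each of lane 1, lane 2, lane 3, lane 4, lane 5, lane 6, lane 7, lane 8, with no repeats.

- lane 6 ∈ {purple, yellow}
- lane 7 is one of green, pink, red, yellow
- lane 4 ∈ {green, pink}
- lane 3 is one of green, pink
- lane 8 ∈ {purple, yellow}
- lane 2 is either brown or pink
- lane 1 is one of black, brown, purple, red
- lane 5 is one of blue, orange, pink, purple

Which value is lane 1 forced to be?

black

lane 3 and lane 4 share exactly the 2 values {green, pink}; by pigeonhole those values go to them, so strike green, pink from lane 2, lane 5, lane 7.
That leaves lane 2 = brown. Remove brown from lane 1.
lane 6 and lane 8 share exactly the 2 values {purple, yellow}; by pigeonhole those values go to them, so strike purple, yellow from lane 1, lane 5, lane 7.
lane 7 must be red (only option left). Strike red from lane 1.
So lane 1 = black.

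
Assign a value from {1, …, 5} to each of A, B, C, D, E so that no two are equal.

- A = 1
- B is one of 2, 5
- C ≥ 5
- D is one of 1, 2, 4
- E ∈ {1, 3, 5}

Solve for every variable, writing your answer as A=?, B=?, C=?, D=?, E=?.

A must be 1 (only option left). So D, E can't be 1.
C's domain is down to {5}, so C = 5. Strike 5 from B, E.
E has just one choice, so E = 3.
That leaves B = 2. Remove 2 from D.
D must be 4 (only option left).

A=1, B=2, C=5, D=4, E=3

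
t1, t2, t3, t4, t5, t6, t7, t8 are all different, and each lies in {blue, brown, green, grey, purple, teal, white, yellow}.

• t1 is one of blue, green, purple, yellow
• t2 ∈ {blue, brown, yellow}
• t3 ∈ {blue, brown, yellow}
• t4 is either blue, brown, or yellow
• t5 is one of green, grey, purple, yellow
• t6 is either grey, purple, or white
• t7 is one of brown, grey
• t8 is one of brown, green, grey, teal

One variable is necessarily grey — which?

The 8 variables draw from only 8 values {blue, brown, green, grey, purple, teal, white, yellow}, so each is used; only t8 can be teal, hence t8 = teal.
The 7 still-open variables together cover exactly {blue, brown, green, grey, purple, white, yellow} — 7 values for 7 variables — and white appears only in t6's list, so t6 = white.
t2, t3, t4 between them cover only {blue, brown, yellow} — a naked triple. Remove those values from t1, t5, t7.
So grey goes to t7.

t7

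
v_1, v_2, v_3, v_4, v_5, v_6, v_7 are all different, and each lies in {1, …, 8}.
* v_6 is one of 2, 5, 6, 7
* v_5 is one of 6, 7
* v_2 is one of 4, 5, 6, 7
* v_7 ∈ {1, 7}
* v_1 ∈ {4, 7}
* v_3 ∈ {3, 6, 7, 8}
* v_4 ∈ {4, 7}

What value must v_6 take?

The 2 variables v_1 and v_4 are confined to {4, 7}, which locks those values in; drop them from v_2, v_3, v_5, v_6, v_7.
That leaves v_5 = 6. Strike 6 from v_2, v_3, v_6.
v_7 must be 1 (only option left).
That leaves v_2 = 5. Strike 5 from v_6.
So v_6 = 2.

2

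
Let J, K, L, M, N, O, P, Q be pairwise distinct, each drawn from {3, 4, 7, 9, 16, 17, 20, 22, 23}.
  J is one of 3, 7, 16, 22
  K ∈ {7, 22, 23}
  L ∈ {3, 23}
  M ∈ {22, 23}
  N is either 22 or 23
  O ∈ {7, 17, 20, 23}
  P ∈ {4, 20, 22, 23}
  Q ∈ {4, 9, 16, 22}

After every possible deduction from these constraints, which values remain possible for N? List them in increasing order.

22, 23

The 2 variables M and N are confined to {22, 23}, which locks those values in; drop them from J, K, L, O, P, Q.
That leaves K = 7. Eliminate 7 elsewhere: J, O.
L's domain is down to {3}, so L = 3. Strike 3 from J.
J has just one choice, so J = 16. Eliminate 16 elsewhere: Q.
No further eliminations apply; N can still be any of 22, 23.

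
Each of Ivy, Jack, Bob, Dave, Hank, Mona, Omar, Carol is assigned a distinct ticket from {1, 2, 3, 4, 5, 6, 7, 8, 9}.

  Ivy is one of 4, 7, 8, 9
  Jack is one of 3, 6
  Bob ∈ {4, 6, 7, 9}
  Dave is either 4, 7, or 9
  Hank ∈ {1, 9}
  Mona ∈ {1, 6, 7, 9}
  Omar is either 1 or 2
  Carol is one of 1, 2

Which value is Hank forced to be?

9

The 8 variables together cover exactly {1, 2, 3, 4, 6, 7, 8, 9} — 8 values for 8 variables — and 3 appears only in Jack's list, so Jack = 3.
Among the 7 still-open variables, 8 fits only Ivy (and all 7 values in {1, 2, 4, 6, 7, 8, 9} must be used), so Ivy = 8.
Omar and Carol share exactly the 2 values {1, 2}; by pigeonhole those values go to them, so strike 1, 2 from Hank, Mona.
So Hank = 9.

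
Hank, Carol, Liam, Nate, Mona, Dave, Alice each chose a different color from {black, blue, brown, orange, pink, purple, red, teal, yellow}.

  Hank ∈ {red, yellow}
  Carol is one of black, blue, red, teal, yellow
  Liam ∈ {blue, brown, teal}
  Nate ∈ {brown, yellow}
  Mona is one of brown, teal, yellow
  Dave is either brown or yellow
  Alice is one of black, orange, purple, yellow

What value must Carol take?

black

Nate and Dave between them cover only {brown, yellow} — a naked pair. Remove those values from Hank, Carol, Liam, Mona, Alice.
Hank's domain is down to {red}, so Hank = red. Remove red from Carol.
Mona must be teal (only option left). Remove teal from Carol, Liam.
Liam has just one choice, so Liam = blue. Strike blue from Carol.
So Carol = black.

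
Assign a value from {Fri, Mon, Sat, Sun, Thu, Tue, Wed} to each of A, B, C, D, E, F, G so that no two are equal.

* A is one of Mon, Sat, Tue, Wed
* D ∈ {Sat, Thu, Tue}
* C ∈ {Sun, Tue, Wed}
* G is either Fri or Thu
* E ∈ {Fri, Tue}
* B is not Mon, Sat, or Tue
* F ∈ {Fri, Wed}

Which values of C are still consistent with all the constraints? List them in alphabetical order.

The 7 variables together cover exactly {Fri, Mon, Sat, Sun, Thu, Tue, Wed} — 7 values for 7 variables — and Mon appears only in A's list, so A = Mon.
The 6 still-open variables together cover exactly {Fri, Sat, Sun, Thu, Tue, Wed} — 6 values for 6 variables — and Sat appears only in D's list, so D = Sat.
No further eliminations apply; C can still be any of Sun, Tue, Wed.

Sun, Tue, Wed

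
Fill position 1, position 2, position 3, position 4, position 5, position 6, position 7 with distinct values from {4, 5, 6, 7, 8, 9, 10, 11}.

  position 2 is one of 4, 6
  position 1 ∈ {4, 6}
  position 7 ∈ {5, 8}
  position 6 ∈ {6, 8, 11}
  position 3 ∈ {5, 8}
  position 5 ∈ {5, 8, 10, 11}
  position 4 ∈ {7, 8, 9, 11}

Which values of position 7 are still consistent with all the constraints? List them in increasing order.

5, 8

position 1 and position 2 between them cover only {4, 6} — a naked pair. Remove those values from position 6.
The 2 variables position 3 and position 7 are confined to {5, 8}, which locks those values in; drop them from position 4, position 5, position 6.
That leaves position 6 = 11. Eliminate 11 elsewhere: position 4, position 5.
That leaves position 5 = 10.
No further eliminations apply; position 7 can still be any of 5, 8.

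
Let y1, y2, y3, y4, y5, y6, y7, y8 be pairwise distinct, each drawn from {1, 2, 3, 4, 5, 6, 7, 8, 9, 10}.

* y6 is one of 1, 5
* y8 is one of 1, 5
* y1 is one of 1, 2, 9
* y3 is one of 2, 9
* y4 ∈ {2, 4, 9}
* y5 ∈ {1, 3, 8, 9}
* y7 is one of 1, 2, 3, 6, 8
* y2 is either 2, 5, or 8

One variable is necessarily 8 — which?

The 8 variables draw from only 8 values {1, 2, 3, 4, 5, 6, 8, 9}, so each is used; only y4 can be 4, hence y4 = 4.
Among the 7 still-open variables, 6 fits only y7 (and all 7 values in {1, 2, 3, 5, 6, 8, 9} must be used), so y7 = 6.
The 6 still-open variables together cover exactly {1, 2, 3, 5, 8, 9} — 6 values for 6 variables — and 3 appears only in y5's list, so y5 = 3.
The 5 still-open variables together cover exactly {1, 2, 5, 8, 9} — 5 values for 5 variables — and 8 appears only in y2's list, so y2 = 8.

y2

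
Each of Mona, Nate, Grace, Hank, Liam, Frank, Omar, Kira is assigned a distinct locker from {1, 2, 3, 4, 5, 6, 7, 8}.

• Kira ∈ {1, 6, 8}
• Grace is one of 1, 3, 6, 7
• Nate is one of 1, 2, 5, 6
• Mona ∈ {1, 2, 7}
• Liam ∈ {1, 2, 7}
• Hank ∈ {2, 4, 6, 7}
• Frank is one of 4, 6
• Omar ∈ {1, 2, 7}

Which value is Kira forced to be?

8

The 8 variables draw from only 8 values {1, 2, 3, 4, 5, 6, 7, 8}, so each is used; only Grace can be 3, hence Grace = 3.
Among the 7 still-open variables, 5 fits only Nate (and all 7 values in {1, 2, 4, 5, 6, 7, 8} must be used), so Nate = 5.
The 6 still-open variables draw from only 6 values {1, 2, 4, 6, 7, 8}, so each is used; only Kira can be 8, hence Kira = 8.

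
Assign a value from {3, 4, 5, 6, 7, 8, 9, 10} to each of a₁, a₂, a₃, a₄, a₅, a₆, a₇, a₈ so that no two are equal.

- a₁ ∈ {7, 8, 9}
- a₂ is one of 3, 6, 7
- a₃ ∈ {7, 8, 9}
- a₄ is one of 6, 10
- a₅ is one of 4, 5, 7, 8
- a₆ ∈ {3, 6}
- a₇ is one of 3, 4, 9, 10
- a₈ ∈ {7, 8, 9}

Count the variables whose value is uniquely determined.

The 8 variables together cover exactly {3, 4, 5, 6, 7, 8, 9, 10} — 8 values for 8 variables — and 5 appears only in a₅'s list, so a₅ = 5.
The 7 still-open variables together cover exactly {3, 4, 6, 7, 8, 9, 10} — 7 values for 7 variables — and 4 appears only in a₇'s list, so a₇ = 4.
The 6 still-open variables draw from only 6 values {3, 6, 7, 8, 9, 10}, so each is used; only a₄ can be 10, hence a₄ = 10.
The 3 variables a₁, a₃, a₈ are confined to {7, 8, 9}, which locks those values in; drop them from a₂.
Determined: a₄=10, a₅=5, a₇=4. The other variables each still have more than one consistent value. That makes 3.

3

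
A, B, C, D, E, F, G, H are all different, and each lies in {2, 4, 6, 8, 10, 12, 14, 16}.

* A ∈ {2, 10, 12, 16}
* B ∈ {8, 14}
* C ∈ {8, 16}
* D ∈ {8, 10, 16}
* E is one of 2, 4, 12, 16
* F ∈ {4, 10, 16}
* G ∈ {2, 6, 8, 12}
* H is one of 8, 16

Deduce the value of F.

The 8 variables together cover exactly {2, 4, 6, 8, 10, 12, 14, 16} — 8 values for 8 variables — and 6 appears only in G's list, so G = 6.
Among the 7 still-open variables, 14 fits only B (and all 7 values in {2, 4, 8, 10, 12, 14, 16} must be used), so B = 14.
The 2 variables C and H are confined to {8, 16}, which locks those values in; drop them from A, D, E, F.
D must be 10 (only option left). Strike 10 from A, F.
So F = 4.

4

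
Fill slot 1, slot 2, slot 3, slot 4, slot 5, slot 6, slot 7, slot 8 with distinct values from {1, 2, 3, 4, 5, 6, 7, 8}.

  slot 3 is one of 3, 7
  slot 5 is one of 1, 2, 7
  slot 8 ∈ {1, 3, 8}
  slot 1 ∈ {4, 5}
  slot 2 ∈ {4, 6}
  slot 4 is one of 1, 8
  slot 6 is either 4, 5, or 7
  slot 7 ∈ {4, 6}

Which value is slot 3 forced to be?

3

The 8 variables draw from only 8 values {1, 2, 3, 4, 5, 6, 7, 8}, so each is used; only slot 5 can be 2, hence slot 5 = 2.
The 2 variables slot 2 and slot 7 are confined to {4, 6}, which locks those values in; drop them from slot 1, slot 6.
slot 1 has just one choice, so slot 1 = 5. Strike 5 from slot 6.
slot 6 must be 7 (only option left). Eliminate 7 elsewhere: slot 3.
So slot 3 = 3.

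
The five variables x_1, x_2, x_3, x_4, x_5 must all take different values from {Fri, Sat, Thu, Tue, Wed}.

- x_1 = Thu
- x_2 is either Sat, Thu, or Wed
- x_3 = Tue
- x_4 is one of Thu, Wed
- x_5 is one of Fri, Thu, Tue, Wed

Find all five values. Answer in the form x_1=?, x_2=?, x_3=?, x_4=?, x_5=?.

x_1=Thu, x_2=Sat, x_3=Tue, x_4=Wed, x_5=Fri

x_1 must be Thu (only option left). Strike Thu from x_2, x_4, x_5.
x_3 has just one choice, so x_3 = Tue. Eliminate Tue elsewhere: x_5.
That leaves x_4 = Wed. So x_2, x_5 can't be Wed.
x_5 has just one choice, so x_5 = Fri.
x_2's domain is down to {Sat}, so x_2 = Sat.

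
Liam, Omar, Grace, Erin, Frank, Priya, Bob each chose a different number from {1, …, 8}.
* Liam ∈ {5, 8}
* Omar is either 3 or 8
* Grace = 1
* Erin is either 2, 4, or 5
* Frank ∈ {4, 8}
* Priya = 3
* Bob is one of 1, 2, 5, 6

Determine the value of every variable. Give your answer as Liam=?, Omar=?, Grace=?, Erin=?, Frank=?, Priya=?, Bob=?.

Liam=5, Omar=8, Grace=1, Erin=2, Frank=4, Priya=3, Bob=6

Grace must be 1 (only option left). Strike 1 from Bob.
That leaves Priya = 3. Eliminate 3 elsewhere: Omar.
Omar has just one choice, so Omar = 8. Eliminate 8 elsewhere: Liam, Frank.
Frank's domain is down to {4}, so Frank = 4. So Erin can't be 4.
Liam has just one choice, so Liam = 5. Strike 5 from Erin, Bob.
Erin's domain is down to {2}, so Erin = 2. Remove 2 from Bob.
Bob's domain is down to {6}, so Bob = 6.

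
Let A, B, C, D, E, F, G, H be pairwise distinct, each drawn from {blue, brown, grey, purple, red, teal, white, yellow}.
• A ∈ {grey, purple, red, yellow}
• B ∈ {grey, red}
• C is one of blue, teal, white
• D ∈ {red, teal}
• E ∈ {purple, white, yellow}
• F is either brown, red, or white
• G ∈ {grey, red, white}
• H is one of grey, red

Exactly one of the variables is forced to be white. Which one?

Among the 8 variables, blue fits only C (and all 8 values in {blue, brown, grey, purple, red, teal, white, yellow} must be used), so C = blue.
The 7 still-open variables draw from only 7 values {brown, grey, purple, red, teal, white, yellow}, so each is used; only F can be brown, hence F = brown.
Among the 6 still-open variables, teal fits only D (and all 6 values in {grey, purple, red, teal, white, yellow} must be used), so D = teal.
The 2 variables B and H are confined to {grey, red}, which locks those values in; drop them from A, G.
So white goes to G.

G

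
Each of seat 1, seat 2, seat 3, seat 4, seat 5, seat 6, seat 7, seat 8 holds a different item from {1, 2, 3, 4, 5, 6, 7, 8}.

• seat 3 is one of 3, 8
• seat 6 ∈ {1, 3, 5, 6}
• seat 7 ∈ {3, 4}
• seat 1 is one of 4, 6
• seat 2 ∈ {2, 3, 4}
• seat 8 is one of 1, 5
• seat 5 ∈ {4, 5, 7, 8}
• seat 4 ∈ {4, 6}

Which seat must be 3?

The 8 variables together cover exactly {1, 2, 3, 4, 5, 6, 7, 8} — 8 values for 8 variables — and 2 appears only in seat 2's list, so seat 2 = 2.
The 7 still-open variables draw from only 7 values {1, 3, 4, 5, 6, 7, 8}, so each is used; only seat 5 can be 7, hence seat 5 = 7.
Among the 6 still-open variables, 8 fits only seat 3 (and all 6 values in {1, 3, 4, 5, 6, 8} must be used), so seat 3 = 8.
seat 1 and seat 4 share exactly the 2 values {4, 6}; by pigeonhole those values go to them, so strike 4, 6 from seat 6, seat 7.
So 3 goes to seat 7.

seat 7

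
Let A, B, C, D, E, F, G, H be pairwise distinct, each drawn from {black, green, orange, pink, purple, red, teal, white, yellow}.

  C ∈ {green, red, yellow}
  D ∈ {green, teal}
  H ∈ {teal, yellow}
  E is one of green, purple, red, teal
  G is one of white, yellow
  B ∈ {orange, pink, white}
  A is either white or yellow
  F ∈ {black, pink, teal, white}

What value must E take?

The 2 variables A and G are confined to {white, yellow}, which locks those values in; drop them from B, C, F, H.
H's domain is down to {teal}, so H = teal. Strike teal from D, E, F.
D must be green (only option left). Remove green from C, E.
C's domain is down to {red}, so C = red. Remove red from E.
So E = purple.

purple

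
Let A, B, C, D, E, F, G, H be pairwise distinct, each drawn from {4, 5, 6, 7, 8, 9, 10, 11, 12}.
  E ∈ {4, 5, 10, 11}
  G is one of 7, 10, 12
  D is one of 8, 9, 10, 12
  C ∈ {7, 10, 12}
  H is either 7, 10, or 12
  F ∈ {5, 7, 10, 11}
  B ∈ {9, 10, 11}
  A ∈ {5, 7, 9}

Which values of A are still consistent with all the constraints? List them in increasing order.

Among the 8 variables, 4 fits only E (and all 8 values in {4, 5, 7, 8, 9, 10, 11, 12} must be used), so E = 4.
The 7 still-open variables together cover exactly {5, 7, 8, 9, 10, 11, 12} — 7 values for 7 variables — and 8 appears only in D's list, so D = 8.
The 3 variables C, G, H are confined to {7, 10, 12}, which locks those values in; drop them from A, B, F.
No further eliminations apply; A can still be any of 5, 9.

5, 9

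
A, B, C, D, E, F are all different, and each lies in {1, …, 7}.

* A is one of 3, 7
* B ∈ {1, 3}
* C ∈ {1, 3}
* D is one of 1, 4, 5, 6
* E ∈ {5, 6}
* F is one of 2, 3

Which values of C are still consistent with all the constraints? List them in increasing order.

B and C between them cover only {1, 3} — a naked pair. Remove those values from A, D, F.
A has just one choice, so A = 7.
F must be 2 (only option left).
No further eliminations apply; C can still be any of 1, 3.

1, 3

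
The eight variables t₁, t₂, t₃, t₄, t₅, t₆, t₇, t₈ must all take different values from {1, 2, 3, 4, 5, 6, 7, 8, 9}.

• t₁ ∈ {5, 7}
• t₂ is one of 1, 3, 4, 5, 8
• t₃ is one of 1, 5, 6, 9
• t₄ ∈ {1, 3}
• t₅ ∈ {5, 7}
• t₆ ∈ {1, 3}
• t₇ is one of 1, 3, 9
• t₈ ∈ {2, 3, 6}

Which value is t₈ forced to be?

t₁ and t₅ between them cover only {5, 7} — a naked pair. Remove those values from t₂, t₃.
The 2 variables t₄ and t₆ are confined to {1, 3}, which locks those values in; drop them from t₂, t₃, t₇, t₈.
t₇ must be 9 (only option left). Eliminate 9 elsewhere: t₃.
t₃'s domain is down to {6}, so t₃ = 6. Strike 6 from t₈.
So t₈ = 2.

2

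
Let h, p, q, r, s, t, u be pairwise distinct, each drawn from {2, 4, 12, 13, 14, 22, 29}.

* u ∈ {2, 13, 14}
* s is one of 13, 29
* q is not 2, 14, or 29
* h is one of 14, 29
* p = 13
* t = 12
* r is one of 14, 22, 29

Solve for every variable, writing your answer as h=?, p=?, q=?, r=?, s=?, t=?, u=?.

p's domain is down to {13}, so p = 13. Strike 13 from q, s, u.
s's domain is down to {29}, so s = 29. So h, r can't be 29.
t has just one choice, so t = 12. Eliminate 12 elsewhere: q.
h's domain is down to {14}, so h = 14. So r, u can't be 14.
That leaves r = 22. So q can't be 22.
u has just one choice, so u = 2.
q's domain is down to {4}, so q = 4.

h=14, p=13, q=4, r=22, s=29, t=12, u=2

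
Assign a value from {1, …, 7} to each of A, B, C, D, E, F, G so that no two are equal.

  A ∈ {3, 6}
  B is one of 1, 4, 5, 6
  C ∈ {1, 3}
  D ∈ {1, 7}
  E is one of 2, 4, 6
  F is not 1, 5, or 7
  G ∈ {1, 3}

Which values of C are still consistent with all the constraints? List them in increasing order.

The 7 variables together cover exactly {1, 2, 3, 4, 5, 6, 7} — 7 values for 7 variables — and 5 appears only in B's list, so B = 5.
The 6 still-open variables together cover exactly {1, 2, 3, 4, 6, 7} — 6 values for 6 variables — and 7 appears only in D's list, so D = 7.
C and G share exactly the 2 values {1, 3}; by pigeonhole those values go to them, so strike 1, 3 from A, F.
A must be 6 (only option left). So E, F can't be 6.
No further eliminations apply; C can still be any of 1, 3.

1, 3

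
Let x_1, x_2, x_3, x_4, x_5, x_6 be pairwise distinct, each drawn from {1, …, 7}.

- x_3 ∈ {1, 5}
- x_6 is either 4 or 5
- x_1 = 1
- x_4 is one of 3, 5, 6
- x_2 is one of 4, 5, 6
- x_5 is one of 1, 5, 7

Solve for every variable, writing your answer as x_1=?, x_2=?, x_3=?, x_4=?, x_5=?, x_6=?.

x_1=1, x_2=6, x_3=5, x_4=3, x_5=7, x_6=4

x_1 has just one choice, so x_1 = 1. So x_3, x_5 can't be 1.
x_3's domain is down to {5}, so x_3 = 5. Remove 5 from x_2, x_4, x_5, x_6.
x_5's domain is down to {7}, so x_5 = 7.
x_6's domain is down to {4}, so x_6 = 4. Eliminate 4 elsewhere: x_2.
That leaves x_2 = 6. Strike 6 from x_4.
That leaves x_4 = 3.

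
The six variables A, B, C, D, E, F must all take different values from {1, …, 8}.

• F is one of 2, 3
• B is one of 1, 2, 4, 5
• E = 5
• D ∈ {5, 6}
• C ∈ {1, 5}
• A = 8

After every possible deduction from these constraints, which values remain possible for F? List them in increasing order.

2, 3

A must be 8 (only option left).
E has just one choice, so E = 5. Remove 5 from B, C, D.
C must be 1 (only option left). Remove 1 from B.
That leaves D = 6.
No further eliminations apply; F can still be any of 2, 3.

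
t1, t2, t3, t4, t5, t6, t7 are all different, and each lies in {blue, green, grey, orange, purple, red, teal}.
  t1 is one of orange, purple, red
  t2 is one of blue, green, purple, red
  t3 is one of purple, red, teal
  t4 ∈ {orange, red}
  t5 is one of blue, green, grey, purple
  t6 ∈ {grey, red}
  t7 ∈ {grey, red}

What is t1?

The 7 variables draw from only 7 values {blue, green, grey, orange, purple, red, teal}, so each is used; only t3 can be teal, hence t3 = teal.
The 2 variables t6 and t7 are confined to {grey, red}, which locks those values in; drop them from t1, t2, t4, t5.
That leaves t4 = orange. Remove orange from t1.
So t1 = purple.

purple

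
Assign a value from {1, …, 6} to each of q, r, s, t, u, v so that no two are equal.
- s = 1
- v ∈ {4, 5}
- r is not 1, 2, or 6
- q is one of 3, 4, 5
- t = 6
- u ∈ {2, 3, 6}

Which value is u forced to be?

2

s must be 1 (only option left).
t must be 6 (only option left). Remove 6 from u.
Among the 4 still-open variables, 2 fits only u (and all 4 values in {2, 3, 4, 5} must be used), so u = 2.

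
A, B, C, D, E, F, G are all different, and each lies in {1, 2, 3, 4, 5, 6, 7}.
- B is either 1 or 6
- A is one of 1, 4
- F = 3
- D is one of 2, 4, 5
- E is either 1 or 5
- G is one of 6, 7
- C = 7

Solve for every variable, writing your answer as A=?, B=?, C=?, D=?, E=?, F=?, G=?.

A=4, B=1, C=7, D=2, E=5, F=3, G=6

C's domain is down to {7}, so C = 7. Strike 7 from G.
F has just one choice, so F = 3.
G's domain is down to {6}, so G = 6. So B can't be 6.
B must be 1 (only option left). Eliminate 1 elsewhere: A, E.
E must be 5 (only option left). Strike 5 from D.
A must be 4 (only option left). So D can't be 4.
D must be 2 (only option left).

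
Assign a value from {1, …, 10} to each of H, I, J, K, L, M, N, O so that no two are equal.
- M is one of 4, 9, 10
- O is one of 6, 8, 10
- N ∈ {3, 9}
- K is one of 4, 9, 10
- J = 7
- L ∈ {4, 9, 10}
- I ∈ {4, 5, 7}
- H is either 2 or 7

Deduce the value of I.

J has just one choice, so J = 7. Strike 7 from H, I.
H has just one choice, so H = 2.
The 3 variables K, L, M are confined to {4, 9, 10}, which locks those values in; drop them from I, N, O.
So I = 5.

5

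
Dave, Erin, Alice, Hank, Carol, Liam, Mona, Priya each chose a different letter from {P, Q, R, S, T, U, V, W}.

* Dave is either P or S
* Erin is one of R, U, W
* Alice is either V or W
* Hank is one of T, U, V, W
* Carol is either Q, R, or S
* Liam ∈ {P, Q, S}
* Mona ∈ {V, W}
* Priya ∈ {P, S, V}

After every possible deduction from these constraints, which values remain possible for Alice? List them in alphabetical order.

Among the 8 variables, T fits only Hank (and all 8 values in {P, Q, R, S, T, U, V, W} must be used), so Hank = T.
Among the 7 still-open variables, U fits only Erin (and all 7 values in {P, Q, R, S, U, V, W} must be used), so Erin = U.
The 6 still-open variables together cover exactly {P, Q, R, S, V, W} — 6 values for 6 variables — and R appears only in Carol's list, so Carol = R.
The 5 still-open variables draw from only 5 values {P, Q, S, V, W}, so each is used; only Liam can be Q, hence Liam = Q.
The 2 variables Alice and Mona are confined to {V, W}, which locks those values in; drop them from Priya.
No further eliminations apply; Alice can still be any of V, W.

V, W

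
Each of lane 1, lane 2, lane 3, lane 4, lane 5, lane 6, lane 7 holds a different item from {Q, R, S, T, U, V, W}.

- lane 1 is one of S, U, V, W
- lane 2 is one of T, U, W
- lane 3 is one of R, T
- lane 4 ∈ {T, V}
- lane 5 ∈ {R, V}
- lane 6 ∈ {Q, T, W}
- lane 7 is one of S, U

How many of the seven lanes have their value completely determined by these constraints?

1

Among the 7 variables, Q fits only lane 6 (and all 7 values in {Q, R, S, T, U, V, W} must be used), so lane 6 = Q.
lane 3, lane 4, lane 5 between them cover only {R, T, V} — a naked triple. Remove those values from lane 1, lane 2.
Determined: lane 6=Q. The other lanes each still have more than one consistent value. That makes 1.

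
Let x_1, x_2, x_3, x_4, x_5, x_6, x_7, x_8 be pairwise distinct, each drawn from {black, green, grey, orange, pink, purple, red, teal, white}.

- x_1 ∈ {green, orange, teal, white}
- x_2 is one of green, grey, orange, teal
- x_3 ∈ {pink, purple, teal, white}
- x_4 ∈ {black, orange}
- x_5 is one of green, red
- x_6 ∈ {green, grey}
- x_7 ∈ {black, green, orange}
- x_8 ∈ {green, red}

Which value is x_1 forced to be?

The 2 variables x_5 and x_8 are confined to {green, red}, which locks those values in; drop them from x_1, x_2, x_6, x_7.
x_6 must be grey (only option left). Eliminate grey elsewhere: x_2.
x_4 and x_7 between them cover only {black, orange} — a naked pair. Remove those values from x_1, x_2.
That leaves x_2 = teal. Eliminate teal elsewhere: x_1, x_3.
So x_1 = white.

white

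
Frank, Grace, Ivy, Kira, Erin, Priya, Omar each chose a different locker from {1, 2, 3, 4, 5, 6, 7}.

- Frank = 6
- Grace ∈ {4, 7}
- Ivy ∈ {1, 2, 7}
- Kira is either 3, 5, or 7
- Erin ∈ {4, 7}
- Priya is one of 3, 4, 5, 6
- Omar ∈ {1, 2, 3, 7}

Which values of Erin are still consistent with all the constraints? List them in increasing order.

4, 7

Frank's domain is down to {6}, so Frank = 6. Strike 6 from Priya.
The 2 variables Grace and Erin are confined to {4, 7}, which locks those values in; drop them from Ivy, Kira, Priya, Omar.
The 2 variables Kira and Priya are confined to {3, 5}, which locks those values in; drop them from Omar.
No further eliminations apply; Erin can still be any of 4, 7.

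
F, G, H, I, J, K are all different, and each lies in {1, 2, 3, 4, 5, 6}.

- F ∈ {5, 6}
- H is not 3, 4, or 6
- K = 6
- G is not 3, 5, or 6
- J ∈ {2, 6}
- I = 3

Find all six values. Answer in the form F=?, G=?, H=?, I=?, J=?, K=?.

I's domain is down to {3}, so I = 3.
That leaves K = 6. Remove 6 from F, J.
F has just one choice, so F = 5. Remove 5 from H.
That leaves J = 2. So G, H can't be 2.
H has just one choice, so H = 1. So G can't be 1.
That leaves G = 4.

F=5, G=4, H=1, I=3, J=2, K=6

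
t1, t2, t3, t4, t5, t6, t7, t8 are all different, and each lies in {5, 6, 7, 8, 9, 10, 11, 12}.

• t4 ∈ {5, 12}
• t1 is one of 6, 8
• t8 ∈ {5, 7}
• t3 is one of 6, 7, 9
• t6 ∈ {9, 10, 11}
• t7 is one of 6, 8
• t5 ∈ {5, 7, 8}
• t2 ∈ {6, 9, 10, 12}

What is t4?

The 8 variables together cover exactly {5, 6, 7, 8, 9, 10, 11, 12} — 8 values for 8 variables — and 11 appears only in t6's list, so t6 = 11.
The 7 still-open variables draw from only 7 values {5, 6, 7, 8, 9, 10, 12}, so each is used; only t2 can be 10, hence t2 = 10.
Among the 6 still-open variables, 9 fits only t3 (and all 6 values in {5, 6, 7, 8, 9, 12} must be used), so t3 = 9.
The 5 still-open variables draw from only 5 values {5, 6, 7, 8, 12}, so each is used; only t4 can be 12, hence t4 = 12.

12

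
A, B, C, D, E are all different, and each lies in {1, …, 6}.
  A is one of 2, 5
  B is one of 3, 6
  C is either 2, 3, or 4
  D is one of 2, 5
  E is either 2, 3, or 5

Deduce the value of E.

3

The 5 variables draw from only 5 values {2, 3, 4, 5, 6}, so each is used; only C can be 4, hence C = 4.
The 4 still-open variables draw from only 4 values {2, 3, 5, 6}, so each is used; only B can be 6, hence B = 6.
The 3 still-open variables draw from only 3 values {2, 3, 5}, so each is used; only E can be 3, hence E = 3.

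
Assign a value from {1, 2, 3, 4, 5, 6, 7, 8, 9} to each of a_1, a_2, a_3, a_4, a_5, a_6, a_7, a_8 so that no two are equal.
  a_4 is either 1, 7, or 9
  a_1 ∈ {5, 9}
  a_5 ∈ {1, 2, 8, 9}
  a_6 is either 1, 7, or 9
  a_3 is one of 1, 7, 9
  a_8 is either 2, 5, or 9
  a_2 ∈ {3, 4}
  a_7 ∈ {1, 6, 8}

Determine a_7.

a_3, a_4, a_6 share exactly the 3 values {1, 7, 9}; by pigeonhole those values go to them, so strike 1, 7, 9 from a_1, a_5, a_7, a_8.
a_1 must be 5 (only option left). Remove 5 from a_8.
a_8's domain is down to {2}, so a_8 = 2. Strike 2 from a_5.
a_5's domain is down to {8}, so a_5 = 8. Remove 8 from a_7.
So a_7 = 6.

6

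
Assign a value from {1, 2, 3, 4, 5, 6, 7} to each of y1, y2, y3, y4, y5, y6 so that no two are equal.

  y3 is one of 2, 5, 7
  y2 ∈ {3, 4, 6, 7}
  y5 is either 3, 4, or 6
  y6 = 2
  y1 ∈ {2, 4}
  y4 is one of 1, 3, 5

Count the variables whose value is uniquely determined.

y6's domain is down to {2}, so y6 = 2. Strike 2 from y1, y3.
y1 must be 4 (only option left). Strike 4 from y2, y5.
Determined: y1=4, y6=2. The other variables each still have more than one consistent value. That makes 2.

2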